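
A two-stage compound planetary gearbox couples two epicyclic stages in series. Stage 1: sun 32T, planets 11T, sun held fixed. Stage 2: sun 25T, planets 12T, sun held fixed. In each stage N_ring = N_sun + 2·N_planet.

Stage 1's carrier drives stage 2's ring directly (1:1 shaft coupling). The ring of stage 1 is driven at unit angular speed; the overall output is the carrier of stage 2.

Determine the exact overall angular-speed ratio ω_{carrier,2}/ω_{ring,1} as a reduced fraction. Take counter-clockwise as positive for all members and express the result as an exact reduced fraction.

Stage 1: N_ring = 32 + 2·11 = 54
Stage 1: 32(ω_s−ω_c) = −54(ω_r−ω_c),  ω_s=0, ω_r=1
Stage 1: 32(0−ω_c) = −54(1−ω_c)  ⇒  86ω_c = 54  ⇒  ω_c = 27/43
  ⇒ ω_c¹/ω_r¹ = 27/43
Stage 2: N_ring = 25 + 2·12 = 49
Stage 2: 25(ω_s−ω_c) = −49(ω_r−ω_c),  ω_s=0, ω_r=1
Stage 2: 25(0−ω_c) = −49(1−ω_c)  ⇒  74ω_c = 49  ⇒  ω_c = 49/74
  ⇒ ω_c²/ω_r² = 49/74
Coupling ω_r² = ω_c¹ ⇒ overall = 27/43 × 49/74 = 1323/3182

1323/3182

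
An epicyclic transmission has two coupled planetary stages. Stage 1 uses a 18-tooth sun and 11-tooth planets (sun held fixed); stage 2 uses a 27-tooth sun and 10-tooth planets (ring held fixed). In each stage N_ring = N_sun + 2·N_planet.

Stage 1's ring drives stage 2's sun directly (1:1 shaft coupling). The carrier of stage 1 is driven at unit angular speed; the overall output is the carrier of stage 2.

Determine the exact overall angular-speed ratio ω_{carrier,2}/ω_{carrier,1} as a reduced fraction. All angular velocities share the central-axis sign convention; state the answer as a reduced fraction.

783/1480

Stage 1: N_ring = 18 + 2·11 = 40
Stage 1: 18(ω_s−ω_c) = −40(ω_r−ω_c),  ω_s=0, ω_c=1
Stage 1: ω_r = 1 − (18/40)(0−1) = 29/20
  ⇒ ω_r¹/ω_c¹ = 29/20
Stage 2: N_ring = 27 + 2·10 = 47
Stage 2: 27(ω_s−ω_c) = −47(ω_r−ω_c),  ω_r=0, ω_s=1
Stage 2: 27(1−ω_c) = −47(0−ω_c)  ⇒  74ω_c = 27  ⇒  ω_c = 27/74
  ⇒ ω_c²/ω_s² = 27/74
Coupling ω_s² = ω_r¹ ⇒ overall = 29/20 × 27/74 = 783/1480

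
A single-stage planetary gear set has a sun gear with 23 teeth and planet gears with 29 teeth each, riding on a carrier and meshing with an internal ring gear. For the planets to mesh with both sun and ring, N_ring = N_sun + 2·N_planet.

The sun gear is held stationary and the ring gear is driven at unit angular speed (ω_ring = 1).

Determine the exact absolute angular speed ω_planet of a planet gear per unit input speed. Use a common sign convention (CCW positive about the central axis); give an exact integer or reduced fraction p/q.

N_ring = 23 + 2·29 = 81
23(ω_s−ω_c) = −81(ω_r−ω_c),  ω_s=0, ω_r=1
23(0−ω_c) = −81(1−ω_c)  ⇒  104ω_c = 81  ⇒  ω_c = 81/104
sun–planet: 23·(0−81/104) = −29·(ω_p−ω_c)  ⇒  ω_p−ω_c = −(23/29)·(-81/104) = 1863/3016
ω_p = 81/104 + 1863/3016 = 81/58

81/58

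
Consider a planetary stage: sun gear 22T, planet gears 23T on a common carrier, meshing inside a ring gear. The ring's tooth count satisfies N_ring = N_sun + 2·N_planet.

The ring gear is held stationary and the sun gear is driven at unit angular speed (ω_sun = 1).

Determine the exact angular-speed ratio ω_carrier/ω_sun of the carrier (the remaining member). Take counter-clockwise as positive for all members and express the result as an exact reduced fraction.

11/45

N_ring = 22 + 2·23 = 68
22(ω_s−ω_c) = −68(ω_r−ω_c),  ω_r=0, ω_s=1
22(1−ω_c) = −68(0−ω_c)  ⇒  90ω_c = 22  ⇒  ω_c = 11/45
ω_c/ω_s = 11/45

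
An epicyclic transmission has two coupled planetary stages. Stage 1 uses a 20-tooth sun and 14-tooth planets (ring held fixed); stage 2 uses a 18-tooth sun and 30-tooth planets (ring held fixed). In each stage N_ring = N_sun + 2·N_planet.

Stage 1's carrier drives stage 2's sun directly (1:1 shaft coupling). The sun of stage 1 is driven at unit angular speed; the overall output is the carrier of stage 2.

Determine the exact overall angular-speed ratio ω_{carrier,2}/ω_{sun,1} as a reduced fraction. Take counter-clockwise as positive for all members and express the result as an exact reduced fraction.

15/272

Stage 1: N_ring = 20 + 2·14 = 48
Stage 1: 20(ω_s−ω_c) = −48(ω_r−ω_c),  ω_r=0, ω_s=1
Stage 1: 20(1−ω_c) = −48(0−ω_c)  ⇒  68ω_c = 20  ⇒  ω_c = 5/17
  ⇒ ω_c¹/ω_s¹ = 5/17
Stage 2: N_ring = 18 + 2·30 = 78
Stage 2: 18(ω_s−ω_c) = −78(ω_r−ω_c),  ω_r=0, ω_s=1
Stage 2: 18(1−ω_c) = −78(0−ω_c)  ⇒  96ω_c = 18  ⇒  ω_c = 3/16
  ⇒ ω_c²/ω_s² = 3/16
Coupling ω_s² = ω_c¹ ⇒ overall = 5/17 × 3/16 = 15/272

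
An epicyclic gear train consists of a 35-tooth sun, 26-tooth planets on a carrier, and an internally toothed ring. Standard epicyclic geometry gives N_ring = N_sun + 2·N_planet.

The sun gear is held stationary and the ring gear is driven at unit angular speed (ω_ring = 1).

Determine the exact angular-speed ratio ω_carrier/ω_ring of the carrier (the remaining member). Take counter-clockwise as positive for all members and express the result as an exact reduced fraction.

N_ring = 35 + 2·26 = 87
35(ω_s−ω_c) = −87(ω_r−ω_c),  ω_s=0, ω_r=1
35(0−ω_c) = −87(1−ω_c)  ⇒  122ω_c = 87  ⇒  ω_c = 87/122
ω_c/ω_r = 87/122

87/122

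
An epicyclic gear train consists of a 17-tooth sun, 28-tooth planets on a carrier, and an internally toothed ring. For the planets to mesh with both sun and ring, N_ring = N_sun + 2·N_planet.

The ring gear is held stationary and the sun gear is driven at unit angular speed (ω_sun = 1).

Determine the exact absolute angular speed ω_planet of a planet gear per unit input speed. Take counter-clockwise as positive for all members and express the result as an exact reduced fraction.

N_ring = 17 + 2·28 = 73
17(ω_s−ω_c) = −73(ω_r−ω_c),  ω_r=0, ω_s=1
17(1−ω_c) = −73(0−ω_c)  ⇒  90ω_c = 17  ⇒  ω_c = 17/90
sun–planet: 17·(1−17/90) = −28·(ω_p−ω_c)  ⇒  ω_p−ω_c = −(17/28)·(73/90) = -1241/2520
ω_p = 17/90 − 1241/2520 = -17/56

-17/56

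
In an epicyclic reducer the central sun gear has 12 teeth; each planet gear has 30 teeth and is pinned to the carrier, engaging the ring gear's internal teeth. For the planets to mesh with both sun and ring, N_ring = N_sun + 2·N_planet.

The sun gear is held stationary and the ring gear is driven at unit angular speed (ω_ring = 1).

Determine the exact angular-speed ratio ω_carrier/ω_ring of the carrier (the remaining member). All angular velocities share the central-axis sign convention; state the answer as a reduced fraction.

N_ring = 12 + 2·30 = 72
12(ω_s−ω_c) = −72(ω_r−ω_c),  ω_s=0, ω_r=1
12(0−ω_c) = −72(1−ω_c)  ⇒  84ω_c = 72  ⇒  ω_c = 6/7
ω_c/ω_r = 6/7

6/7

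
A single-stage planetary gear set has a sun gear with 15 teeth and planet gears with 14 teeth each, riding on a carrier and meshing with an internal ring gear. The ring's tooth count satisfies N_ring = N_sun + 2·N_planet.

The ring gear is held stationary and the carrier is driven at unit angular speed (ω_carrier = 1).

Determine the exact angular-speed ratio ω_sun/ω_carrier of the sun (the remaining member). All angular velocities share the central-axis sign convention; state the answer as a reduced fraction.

58/15

N_ring = 15 + 2·14 = 43
15(ω_s−ω_c) = −43(ω_r−ω_c),  ω_r=0, ω_c=1
ω_s = 1 − (43/15)(0−1) = 58/15
ω_s/ω_c = 58/15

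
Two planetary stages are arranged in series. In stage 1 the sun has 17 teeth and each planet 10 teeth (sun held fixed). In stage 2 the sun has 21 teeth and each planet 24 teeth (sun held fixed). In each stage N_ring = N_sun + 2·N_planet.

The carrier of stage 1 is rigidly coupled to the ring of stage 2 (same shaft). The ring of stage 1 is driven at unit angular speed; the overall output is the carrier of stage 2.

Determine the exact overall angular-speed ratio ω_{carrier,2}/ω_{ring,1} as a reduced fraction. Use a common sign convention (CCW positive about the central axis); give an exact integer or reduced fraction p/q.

Stage 1: N_ring = 17 + 2·10 = 37
Stage 1: 17(ω_s−ω_c) = −37(ω_r−ω_c),  ω_s=0, ω_r=1
Stage 1: 17(0−ω_c) = −37(1−ω_c)  ⇒  54ω_c = 37  ⇒  ω_c = 37/54
  ⇒ ω_c¹/ω_r¹ = 37/54
Stage 2: N_ring = 21 + 2·24 = 69
Stage 2: 21(ω_s−ω_c) = −69(ω_r−ω_c),  ω_s=0, ω_r=1
Stage 2: 21(0−ω_c) = −69(1−ω_c)  ⇒  90ω_c = 69  ⇒  ω_c = 23/30
  ⇒ ω_c²/ω_r² = 23/30
Coupling ω_r² = ω_c¹ ⇒ overall = 37/54 × 23/30 = 851/1620

851/1620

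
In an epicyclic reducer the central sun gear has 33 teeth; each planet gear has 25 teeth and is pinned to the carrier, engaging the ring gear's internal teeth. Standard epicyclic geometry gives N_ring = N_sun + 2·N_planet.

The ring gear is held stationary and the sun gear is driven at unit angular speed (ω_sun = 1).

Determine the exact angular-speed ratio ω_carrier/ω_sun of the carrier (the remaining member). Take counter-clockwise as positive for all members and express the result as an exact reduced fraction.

33/116

N_ring = 33 + 2·25 = 83
33(ω_s−ω_c) = −83(ω_r−ω_c),  ω_r=0, ω_s=1
33(1−ω_c) = −83(0−ω_c)  ⇒  116ω_c = 33  ⇒  ω_c = 33/116
ω_c/ω_s = 33/116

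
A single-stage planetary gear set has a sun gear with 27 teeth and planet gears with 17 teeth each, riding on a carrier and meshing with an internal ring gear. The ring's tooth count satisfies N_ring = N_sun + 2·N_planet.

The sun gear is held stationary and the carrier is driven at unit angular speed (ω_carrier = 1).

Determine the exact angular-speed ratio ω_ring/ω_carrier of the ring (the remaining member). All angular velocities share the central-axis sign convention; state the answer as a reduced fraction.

88/61

N_ring = 27 + 2·17 = 61
27(ω_s−ω_c) = −61(ω_r−ω_c),  ω_s=0, ω_c=1
ω_r = 1 − (27/61)(0−1) = 88/61
ω_r/ω_c = 88/61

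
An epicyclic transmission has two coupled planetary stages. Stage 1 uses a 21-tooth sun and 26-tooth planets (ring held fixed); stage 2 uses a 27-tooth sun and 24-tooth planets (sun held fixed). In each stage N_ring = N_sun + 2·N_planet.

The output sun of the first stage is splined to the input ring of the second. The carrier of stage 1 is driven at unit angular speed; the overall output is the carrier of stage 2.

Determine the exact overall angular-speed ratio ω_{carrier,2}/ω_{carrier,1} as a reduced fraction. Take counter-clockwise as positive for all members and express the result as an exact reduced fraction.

1175/357

Stage 1: N_ring = 21 + 2·26 = 73
Stage 1: 21(ω_s−ω_c) = −73(ω_r−ω_c),  ω_r=0, ω_c=1
Stage 1: ω_s = 1 − (73/21)(0−1) = 94/21
  ⇒ ω_s¹/ω_c¹ = 94/21
Stage 2: N_ring = 27 + 2·24 = 75
Stage 2: 27(ω_s−ω_c) = −75(ω_r−ω_c),  ω_s=0, ω_r=1
Stage 2: 27(0−ω_c) = −75(1−ω_c)  ⇒  102ω_c = 75  ⇒  ω_c = 25/34
  ⇒ ω_c²/ω_r² = 25/34
Coupling ω_r² = ω_s¹ ⇒ overall = 94/21 × 25/34 = 1175/357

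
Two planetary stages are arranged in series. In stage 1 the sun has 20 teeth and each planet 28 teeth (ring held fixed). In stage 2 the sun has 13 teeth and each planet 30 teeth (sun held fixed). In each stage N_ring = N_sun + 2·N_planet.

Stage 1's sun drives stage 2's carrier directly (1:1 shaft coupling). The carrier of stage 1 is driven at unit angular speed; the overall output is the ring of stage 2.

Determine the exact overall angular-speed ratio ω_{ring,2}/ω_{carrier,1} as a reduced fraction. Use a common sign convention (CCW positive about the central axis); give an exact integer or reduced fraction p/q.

Stage 1: N_ring = 20 + 2·28 = 76
Stage 1: 20(ω_s−ω_c) = −76(ω_r−ω_c),  ω_r=0, ω_c=1
Stage 1: ω_s = 1 − (76/20)(0−1) = 24/5
  ⇒ ω_s¹/ω_c¹ = 24/5
Stage 2: N_ring = 13 + 2·30 = 73
Stage 2: 13(ω_s−ω_c) = −73(ω_r−ω_c),  ω_s=0, ω_c=1
Stage 2: ω_r = 1 − (13/73)(0−1) = 86/73
  ⇒ ω_r²/ω_c² = 86/73
Coupling ω_c² = ω_s¹ ⇒ overall = 24/5 × 86/73 = 2064/365

2064/365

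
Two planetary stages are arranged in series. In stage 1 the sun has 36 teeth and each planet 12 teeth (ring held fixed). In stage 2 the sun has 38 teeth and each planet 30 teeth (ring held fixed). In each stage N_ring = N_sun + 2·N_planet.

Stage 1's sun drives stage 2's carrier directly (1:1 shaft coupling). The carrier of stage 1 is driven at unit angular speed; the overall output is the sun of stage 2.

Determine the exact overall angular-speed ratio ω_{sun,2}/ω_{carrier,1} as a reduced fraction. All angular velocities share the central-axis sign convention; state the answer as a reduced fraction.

Stage 1: N_ring = 36 + 2·12 = 60
Stage 1: 36(ω_s−ω_c) = −60(ω_r−ω_c),  ω_r=0, ω_c=1
Stage 1: ω_s = 1 − (60/36)(0−1) = 8/3
  ⇒ ω_s¹/ω_c¹ = 8/3
Stage 2: N_ring = 38 + 2·30 = 98
Stage 2: 38(ω_s−ω_c) = −98(ω_r−ω_c),  ω_r=0, ω_c=1
Stage 2: ω_s = 1 − (98/38)(0−1) = 68/19
  ⇒ ω_s²/ω_c² = 68/19
Coupling ω_c² = ω_s¹ ⇒ overall = 8/3 × 68/19 = 544/57

544/57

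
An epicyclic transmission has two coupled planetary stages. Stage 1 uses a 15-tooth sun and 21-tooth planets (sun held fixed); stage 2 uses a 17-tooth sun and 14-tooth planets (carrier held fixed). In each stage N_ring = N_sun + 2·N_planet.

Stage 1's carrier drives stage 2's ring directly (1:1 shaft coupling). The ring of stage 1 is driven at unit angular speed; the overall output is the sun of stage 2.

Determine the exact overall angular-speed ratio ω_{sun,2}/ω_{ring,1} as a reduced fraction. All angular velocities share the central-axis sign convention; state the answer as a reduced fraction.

-285/136

Stage 1: N_ring = 15 + 2·21 = 57
Stage 1: 15(ω_s−ω_c) = −57(ω_r−ω_c),  ω_s=0, ω_r=1
Stage 1: 15(0−ω_c) = −57(1−ω_c)  ⇒  72ω_c = 57  ⇒  ω_c = 19/24
  ⇒ ω_c¹/ω_r¹ = 19/24
Stage 2: N_ring = 17 + 2·14 = 45
Stage 2: 17(ω_s−ω_c) = −45(ω_r−ω_c),  ω_c=0, ω_r=1
Stage 2: ω_s = 0 − (45/17)(1−0) = -45/17
  ⇒ ω_s²/ω_r² = -45/17
Coupling ω_r² = ω_c¹ ⇒ overall = 19/24 × -45/17 = -285/136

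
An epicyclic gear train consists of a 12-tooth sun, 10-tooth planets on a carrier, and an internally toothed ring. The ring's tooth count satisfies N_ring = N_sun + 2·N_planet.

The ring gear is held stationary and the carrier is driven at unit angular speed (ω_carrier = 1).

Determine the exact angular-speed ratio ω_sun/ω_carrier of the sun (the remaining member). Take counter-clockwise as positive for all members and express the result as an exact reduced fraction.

N_ring = 12 + 2·10 = 32
12(ω_s−ω_c) = −32(ω_r−ω_c),  ω_r=0, ω_c=1
ω_s = 1 − (32/12)(0−1) = 11/3
ω_s/ω_c = 11/3

11/3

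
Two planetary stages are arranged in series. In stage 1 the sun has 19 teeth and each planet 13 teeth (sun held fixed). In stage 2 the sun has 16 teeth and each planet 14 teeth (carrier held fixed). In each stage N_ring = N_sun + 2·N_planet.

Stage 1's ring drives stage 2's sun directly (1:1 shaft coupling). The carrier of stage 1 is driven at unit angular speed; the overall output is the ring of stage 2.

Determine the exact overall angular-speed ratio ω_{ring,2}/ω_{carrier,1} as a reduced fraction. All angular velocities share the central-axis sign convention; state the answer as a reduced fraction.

-256/495

Stage 1: N_ring = 19 + 2·13 = 45
Stage 1: 19(ω_s−ω_c) = −45(ω_r−ω_c),  ω_s=0, ω_c=1
Stage 1: ω_r = 1 − (19/45)(0−1) = 64/45
  ⇒ ω_r¹/ω_c¹ = 64/45
Stage 2: N_ring = 16 + 2·14 = 44
Stage 2: 16(ω_s−ω_c) = −44(ω_r−ω_c),  ω_c=0, ω_s=1
Stage 2: ω_r = 0 − (16/44)(1−0) = -4/11
  ⇒ ω_r²/ω_s² = -4/11
Coupling ω_s² = ω_r¹ ⇒ overall = 64/45 × -4/11 = -256/495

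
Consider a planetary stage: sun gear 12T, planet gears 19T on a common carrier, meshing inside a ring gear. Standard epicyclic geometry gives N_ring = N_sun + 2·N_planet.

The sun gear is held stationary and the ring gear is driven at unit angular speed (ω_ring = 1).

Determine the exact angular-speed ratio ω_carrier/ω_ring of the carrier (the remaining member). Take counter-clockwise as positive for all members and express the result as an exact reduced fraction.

N_ring = 12 + 2·19 = 50
12(ω_s−ω_c) = −50(ω_r−ω_c),  ω_s=0, ω_r=1
12(0−ω_c) = −50(1−ω_c)  ⇒  62ω_c = 50  ⇒  ω_c = 25/31
ω_c/ω_r = 25/31

25/31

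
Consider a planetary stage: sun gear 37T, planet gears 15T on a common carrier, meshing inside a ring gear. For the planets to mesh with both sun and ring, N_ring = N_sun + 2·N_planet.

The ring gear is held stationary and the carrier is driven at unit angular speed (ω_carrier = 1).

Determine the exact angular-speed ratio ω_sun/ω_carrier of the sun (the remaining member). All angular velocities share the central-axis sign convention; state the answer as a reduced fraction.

104/37

N_ring = 37 + 2·15 = 67
37(ω_s−ω_c) = −67(ω_r−ω_c),  ω_r=0, ω_c=1
ω_s = 1 − (67/37)(0−1) = 104/37
ω_s/ω_c = 104/37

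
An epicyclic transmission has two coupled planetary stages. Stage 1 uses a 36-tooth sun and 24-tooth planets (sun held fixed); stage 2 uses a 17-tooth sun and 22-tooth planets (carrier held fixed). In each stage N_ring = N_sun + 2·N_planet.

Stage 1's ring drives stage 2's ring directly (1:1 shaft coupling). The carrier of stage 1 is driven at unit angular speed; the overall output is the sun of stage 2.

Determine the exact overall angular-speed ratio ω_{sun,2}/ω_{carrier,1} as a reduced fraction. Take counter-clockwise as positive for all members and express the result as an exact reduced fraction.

-610/119

Stage 1: N_ring = 36 + 2·24 = 84
Stage 1: 36(ω_s−ω_c) = −84(ω_r−ω_c),  ω_s=0, ω_c=1
Stage 1: ω_r = 1 − (36/84)(0−1) = 10/7
  ⇒ ω_r¹/ω_c¹ = 10/7
Stage 2: N_ring = 17 + 2·22 = 61
Stage 2: 17(ω_s−ω_c) = −61(ω_r−ω_c),  ω_c=0, ω_r=1
Stage 2: ω_s = 0 − (61/17)(1−0) = -61/17
  ⇒ ω_s²/ω_r² = -61/17
Coupling ω_r² = ω_r¹ ⇒ overall = 10/7 × -61/17 = -610/119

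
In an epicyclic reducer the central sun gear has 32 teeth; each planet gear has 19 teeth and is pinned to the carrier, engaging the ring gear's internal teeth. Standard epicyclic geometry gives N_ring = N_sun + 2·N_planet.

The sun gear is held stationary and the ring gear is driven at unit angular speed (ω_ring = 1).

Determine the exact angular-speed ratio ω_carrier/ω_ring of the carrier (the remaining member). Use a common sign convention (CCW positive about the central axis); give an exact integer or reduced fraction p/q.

35/51

N_ring = 32 + 2·19 = 70
32(ω_s−ω_c) = −70(ω_r−ω_c),  ω_s=0, ω_r=1
32(0−ω_c) = −70(1−ω_c)  ⇒  102ω_c = 70  ⇒  ω_c = 35/51
ω_c/ω_r = 35/51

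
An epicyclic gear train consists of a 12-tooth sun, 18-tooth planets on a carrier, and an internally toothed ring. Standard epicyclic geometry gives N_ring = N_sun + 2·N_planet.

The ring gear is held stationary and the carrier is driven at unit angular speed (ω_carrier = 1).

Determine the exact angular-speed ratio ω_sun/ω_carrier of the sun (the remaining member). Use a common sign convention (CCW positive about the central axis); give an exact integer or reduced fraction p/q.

5

N_ring = 12 + 2·18 = 48
12(ω_s−ω_c) = −48(ω_r−ω_c),  ω_r=0, ω_c=1
ω_s = 1 − (48/12)(0−1) = 5
ω_s/ω_c = 5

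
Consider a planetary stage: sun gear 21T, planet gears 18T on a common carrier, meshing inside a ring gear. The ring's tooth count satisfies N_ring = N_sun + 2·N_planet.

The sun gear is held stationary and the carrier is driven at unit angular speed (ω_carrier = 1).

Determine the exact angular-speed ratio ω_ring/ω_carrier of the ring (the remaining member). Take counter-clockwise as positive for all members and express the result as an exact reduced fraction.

26/19

N_ring = 21 + 2·18 = 57
21(ω_s−ω_c) = −57(ω_r−ω_c),  ω_s=0, ω_c=1
ω_r = 1 − (21/57)(0−1) = 26/19
ω_r/ω_c = 26/19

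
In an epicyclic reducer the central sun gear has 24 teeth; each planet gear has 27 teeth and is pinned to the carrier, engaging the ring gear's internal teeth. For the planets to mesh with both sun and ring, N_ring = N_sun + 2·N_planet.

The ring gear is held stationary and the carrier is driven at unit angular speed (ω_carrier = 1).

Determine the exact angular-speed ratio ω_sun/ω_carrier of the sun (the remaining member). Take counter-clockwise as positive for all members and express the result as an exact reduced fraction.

17/4

N_ring = 24 + 2·27 = 78
24(ω_s−ω_c) = −78(ω_r−ω_c),  ω_r=0, ω_c=1
ω_s = 1 − (78/24)(0−1) = 17/4
ω_s/ω_c = 17/4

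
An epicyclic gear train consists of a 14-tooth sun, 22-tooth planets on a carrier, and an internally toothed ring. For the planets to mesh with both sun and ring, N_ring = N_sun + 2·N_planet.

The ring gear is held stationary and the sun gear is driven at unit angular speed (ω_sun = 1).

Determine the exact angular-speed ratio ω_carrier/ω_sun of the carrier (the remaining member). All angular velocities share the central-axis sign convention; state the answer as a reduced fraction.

N_ring = 14 + 2·22 = 58
14(ω_s−ω_c) = −58(ω_r−ω_c),  ω_r=0, ω_s=1
14(1−ω_c) = −58(0−ω_c)  ⇒  72ω_c = 14  ⇒  ω_c = 7/36
ω_c/ω_s = 7/36

7/36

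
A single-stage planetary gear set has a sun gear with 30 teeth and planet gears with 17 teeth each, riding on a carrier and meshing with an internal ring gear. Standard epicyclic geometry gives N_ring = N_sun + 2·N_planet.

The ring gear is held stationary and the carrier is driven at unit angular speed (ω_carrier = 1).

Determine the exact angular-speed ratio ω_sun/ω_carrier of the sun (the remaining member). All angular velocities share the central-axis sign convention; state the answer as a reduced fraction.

47/15

N_ring = 30 + 2·17 = 64
30(ω_s−ω_c) = −64(ω_r−ω_c),  ω_r=0, ω_c=1
ω_s = 1 − (64/30)(0−1) = 47/15
ω_s/ω_c = 47/15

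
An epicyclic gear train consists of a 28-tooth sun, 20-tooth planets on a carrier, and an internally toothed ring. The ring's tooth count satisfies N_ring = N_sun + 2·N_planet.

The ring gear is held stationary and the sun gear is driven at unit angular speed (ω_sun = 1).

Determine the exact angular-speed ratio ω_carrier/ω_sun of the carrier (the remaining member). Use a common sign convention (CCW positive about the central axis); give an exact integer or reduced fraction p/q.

7/24

N_ring = 28 + 2·20 = 68
28(ω_s−ω_c) = −68(ω_r−ω_c),  ω_r=0, ω_s=1
28(1−ω_c) = −68(0−ω_c)  ⇒  96ω_c = 28  ⇒  ω_c = 7/24
ω_c/ω_s = 7/24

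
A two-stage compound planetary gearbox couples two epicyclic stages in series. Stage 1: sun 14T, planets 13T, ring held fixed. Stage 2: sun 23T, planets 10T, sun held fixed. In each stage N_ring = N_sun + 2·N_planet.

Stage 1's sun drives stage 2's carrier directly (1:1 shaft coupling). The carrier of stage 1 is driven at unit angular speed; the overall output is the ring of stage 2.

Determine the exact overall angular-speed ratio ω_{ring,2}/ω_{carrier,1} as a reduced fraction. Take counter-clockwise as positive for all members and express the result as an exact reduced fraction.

Stage 1: N_ring = 14 + 2·13 = 40
Stage 1: 14(ω_s−ω_c) = −40(ω_r−ω_c),  ω_r=0, ω_c=1
Stage 1: ω_s = 1 − (40/14)(0−1) = 27/7
  ⇒ ω_s¹/ω_c¹ = 27/7
Stage 2: N_ring = 23 + 2·10 = 43
Stage 2: 23(ω_s−ω_c) = −43(ω_r−ω_c),  ω_s=0, ω_c=1
Stage 2: ω_r = 1 − (23/43)(0−1) = 66/43
  ⇒ ω_r²/ω_c² = 66/43
Coupling ω_c² = ω_s¹ ⇒ overall = 27/7 × 66/43 = 1782/301

1782/301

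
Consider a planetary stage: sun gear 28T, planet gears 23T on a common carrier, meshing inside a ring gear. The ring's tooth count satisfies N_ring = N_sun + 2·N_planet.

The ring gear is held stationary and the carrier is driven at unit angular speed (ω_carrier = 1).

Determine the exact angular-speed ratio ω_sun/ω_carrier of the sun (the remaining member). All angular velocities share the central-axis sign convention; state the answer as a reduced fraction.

51/14

N_ring = 28 + 2·23 = 74
28(ω_s−ω_c) = −74(ω_r−ω_c),  ω_r=0, ω_c=1
ω_s = 1 − (74/28)(0−1) = 51/14
ω_s/ω_c = 51/14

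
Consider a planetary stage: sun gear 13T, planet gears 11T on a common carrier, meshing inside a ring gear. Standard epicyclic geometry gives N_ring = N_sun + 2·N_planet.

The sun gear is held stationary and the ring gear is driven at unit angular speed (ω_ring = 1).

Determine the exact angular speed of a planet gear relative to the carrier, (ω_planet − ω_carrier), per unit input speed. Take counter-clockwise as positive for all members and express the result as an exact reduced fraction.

N_ring = 13 + 2·11 = 35
13(ω_s−ω_c) = −35(ω_r−ω_c),  ω_s=0, ω_r=1
13(0−ω_c) = −35(1−ω_c)  ⇒  48ω_c = 35  ⇒  ω_c = 35/48
sun–planet: 13·(0−35/48) = −11·(ω_p−ω_c)  ⇒  ω_p−ω_c = −(13/11)·(-35/48) = 455/528

455/528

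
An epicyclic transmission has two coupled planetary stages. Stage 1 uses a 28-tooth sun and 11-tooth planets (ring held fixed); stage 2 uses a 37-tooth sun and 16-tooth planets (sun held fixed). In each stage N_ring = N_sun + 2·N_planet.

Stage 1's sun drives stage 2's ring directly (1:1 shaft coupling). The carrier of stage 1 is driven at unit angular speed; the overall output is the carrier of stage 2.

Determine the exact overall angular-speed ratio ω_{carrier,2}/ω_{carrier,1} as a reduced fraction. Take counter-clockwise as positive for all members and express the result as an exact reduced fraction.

2691/1484

Stage 1: N_ring = 28 + 2·11 = 50
Stage 1: 28(ω_s−ω_c) = −50(ω_r−ω_c),  ω_r=0, ω_c=1
Stage 1: ω_s = 1 − (50/28)(0−1) = 39/14
  ⇒ ω_s¹/ω_c¹ = 39/14
Stage 2: N_ring = 37 + 2·16 = 69
Stage 2: 37(ω_s−ω_c) = −69(ω_r−ω_c),  ω_s=0, ω_r=1
Stage 2: 37(0−ω_c) = −69(1−ω_c)  ⇒  106ω_c = 69  ⇒  ω_c = 69/106
  ⇒ ω_c²/ω_r² = 69/106
Coupling ω_r² = ω_s¹ ⇒ overall = 39/14 × 69/106 = 2691/1484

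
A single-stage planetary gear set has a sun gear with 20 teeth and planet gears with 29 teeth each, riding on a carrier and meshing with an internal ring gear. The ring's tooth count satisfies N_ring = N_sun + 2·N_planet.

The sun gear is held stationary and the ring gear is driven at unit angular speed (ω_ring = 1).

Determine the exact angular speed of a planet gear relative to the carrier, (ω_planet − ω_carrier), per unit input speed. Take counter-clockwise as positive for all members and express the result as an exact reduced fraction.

N_ring = 20 + 2·29 = 78
20(ω_s−ω_c) = −78(ω_r−ω_c),  ω_s=0, ω_r=1
20(0−ω_c) = −78(1−ω_c)  ⇒  98ω_c = 78  ⇒  ω_c = 39/49
sun–planet: 20·(0−39/49) = −29·(ω_p−ω_c)  ⇒  ω_p−ω_c = −(20/29)·(-39/49) = 780/1421

780/1421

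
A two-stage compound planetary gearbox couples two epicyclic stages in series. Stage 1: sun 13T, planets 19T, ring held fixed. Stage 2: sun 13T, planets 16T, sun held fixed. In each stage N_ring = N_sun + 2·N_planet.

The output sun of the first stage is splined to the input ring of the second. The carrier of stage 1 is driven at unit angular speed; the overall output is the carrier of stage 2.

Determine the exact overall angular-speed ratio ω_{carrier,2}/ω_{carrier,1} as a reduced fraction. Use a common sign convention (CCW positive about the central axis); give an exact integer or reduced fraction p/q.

1440/377

Stage 1: N_ring = 13 + 2·19 = 51
Stage 1: 13(ω_s−ω_c) = −51(ω_r−ω_c),  ω_r=0, ω_c=1
Stage 1: ω_s = 1 − (51/13)(0−1) = 64/13
  ⇒ ω_s¹/ω_c¹ = 64/13
Stage 2: N_ring = 13 + 2·16 = 45
Stage 2: 13(ω_s−ω_c) = −45(ω_r−ω_c),  ω_s=0, ω_r=1
Stage 2: 13(0−ω_c) = −45(1−ω_c)  ⇒  58ω_c = 45  ⇒  ω_c = 45/58
  ⇒ ω_c²/ω_r² = 45/58
Coupling ω_r² = ω_s¹ ⇒ overall = 64/13 × 45/58 = 1440/377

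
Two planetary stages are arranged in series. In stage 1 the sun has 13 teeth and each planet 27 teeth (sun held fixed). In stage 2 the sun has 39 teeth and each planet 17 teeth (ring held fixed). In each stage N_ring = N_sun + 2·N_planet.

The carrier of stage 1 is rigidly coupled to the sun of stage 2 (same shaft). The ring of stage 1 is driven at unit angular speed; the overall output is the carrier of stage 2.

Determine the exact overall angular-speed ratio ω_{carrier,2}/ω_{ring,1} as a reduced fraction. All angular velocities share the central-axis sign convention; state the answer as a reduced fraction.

Stage 1: N_ring = 13 + 2·27 = 67
Stage 1: 13(ω_s−ω_c) = −67(ω_r−ω_c),  ω_s=0, ω_r=1
Stage 1: 13(0−ω_c) = −67(1−ω_c)  ⇒  80ω_c = 67  ⇒  ω_c = 67/80
  ⇒ ω_c¹/ω_r¹ = 67/80
Stage 2: N_ring = 39 + 2·17 = 73
Stage 2: 39(ω_s−ω_c) = −73(ω_r−ω_c),  ω_r=0, ω_s=1
Stage 2: 39(1−ω_c) = −73(0−ω_c)  ⇒  112ω_c = 39  ⇒  ω_c = 39/112
  ⇒ ω_c²/ω_s² = 39/112
Coupling ω_s² = ω_c¹ ⇒ overall = 67/80 × 39/112 = 2613/8960

2613/8960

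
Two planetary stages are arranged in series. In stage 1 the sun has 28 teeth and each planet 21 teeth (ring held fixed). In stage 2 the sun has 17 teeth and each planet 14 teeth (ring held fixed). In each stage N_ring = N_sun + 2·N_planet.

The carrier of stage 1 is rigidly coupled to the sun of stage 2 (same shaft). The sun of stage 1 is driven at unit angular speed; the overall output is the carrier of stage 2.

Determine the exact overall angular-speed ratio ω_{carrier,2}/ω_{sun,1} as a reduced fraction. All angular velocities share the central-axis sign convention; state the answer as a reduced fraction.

Stage 1: N_ring = 28 + 2·21 = 70
Stage 1: 28(ω_s−ω_c) = −70(ω_r−ω_c),  ω_r=0, ω_s=1
Stage 1: 28(1−ω_c) = −70(0−ω_c)  ⇒  98ω_c = 28  ⇒  ω_c = 2/7
  ⇒ ω_c¹/ω_s¹ = 2/7
Stage 2: N_ring = 17 + 2·14 = 45
Stage 2: 17(ω_s−ω_c) = −45(ω_r−ω_c),  ω_r=0, ω_s=1
Stage 2: 17(1−ω_c) = −45(0−ω_c)  ⇒  62ω_c = 17  ⇒  ω_c = 17/62
  ⇒ ω_c²/ω_s² = 17/62
Coupling ω_s² = ω_c¹ ⇒ overall = 2/7 × 17/62 = 17/217

17/217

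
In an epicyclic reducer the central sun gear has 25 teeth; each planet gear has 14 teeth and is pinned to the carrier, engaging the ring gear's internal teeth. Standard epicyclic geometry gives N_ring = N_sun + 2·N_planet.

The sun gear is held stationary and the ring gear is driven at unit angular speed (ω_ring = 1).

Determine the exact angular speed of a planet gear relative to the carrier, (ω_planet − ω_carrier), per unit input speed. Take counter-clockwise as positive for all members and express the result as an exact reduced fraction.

1325/1092

N_ring = 25 + 2·14 = 53
25(ω_s−ω_c) = −53(ω_r−ω_c),  ω_s=0, ω_r=1
25(0−ω_c) = −53(1−ω_c)  ⇒  78ω_c = 53  ⇒  ω_c = 53/78
sun–planet: 25·(0−53/78) = −14·(ω_p−ω_c)  ⇒  ω_p−ω_c = −(25/14)·(-53/78) = 1325/1092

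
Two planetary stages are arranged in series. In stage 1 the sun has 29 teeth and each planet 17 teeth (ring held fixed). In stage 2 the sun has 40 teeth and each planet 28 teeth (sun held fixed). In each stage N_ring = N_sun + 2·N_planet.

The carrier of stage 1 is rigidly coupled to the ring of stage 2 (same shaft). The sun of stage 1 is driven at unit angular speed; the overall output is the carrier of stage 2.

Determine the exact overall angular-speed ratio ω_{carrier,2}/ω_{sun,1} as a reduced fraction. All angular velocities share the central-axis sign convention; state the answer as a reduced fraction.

87/391

Stage 1: N_ring = 29 + 2·17 = 63
Stage 1: 29(ω_s−ω_c) = −63(ω_r−ω_c),  ω_r=0, ω_s=1
Stage 1: 29(1−ω_c) = −63(0−ω_c)  ⇒  92ω_c = 29  ⇒  ω_c = 29/92
  ⇒ ω_c¹/ω_s¹ = 29/92
Stage 2: N_ring = 40 + 2·28 = 96
Stage 2: 40(ω_s−ω_c) = −96(ω_r−ω_c),  ω_s=0, ω_r=1
Stage 2: 40(0−ω_c) = −96(1−ω_c)  ⇒  136ω_c = 96  ⇒  ω_c = 12/17
  ⇒ ω_c²/ω_r² = 12/17
Coupling ω_r² = ω_c¹ ⇒ overall = 29/92 × 12/17 = 87/391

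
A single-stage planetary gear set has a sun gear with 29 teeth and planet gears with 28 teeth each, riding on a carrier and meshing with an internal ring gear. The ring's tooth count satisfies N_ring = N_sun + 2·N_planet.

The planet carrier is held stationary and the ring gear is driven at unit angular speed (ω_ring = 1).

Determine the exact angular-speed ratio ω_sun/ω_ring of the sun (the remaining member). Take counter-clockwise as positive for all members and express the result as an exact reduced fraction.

N_ring = 29 + 2·28 = 85
29(ω_s−ω_c) = −85(ω_r−ω_c),  ω_c=0, ω_r=1
ω_s = 0 − (85/29)(1−0) = -85/29
ω_s/ω_r = -85/29

-85/29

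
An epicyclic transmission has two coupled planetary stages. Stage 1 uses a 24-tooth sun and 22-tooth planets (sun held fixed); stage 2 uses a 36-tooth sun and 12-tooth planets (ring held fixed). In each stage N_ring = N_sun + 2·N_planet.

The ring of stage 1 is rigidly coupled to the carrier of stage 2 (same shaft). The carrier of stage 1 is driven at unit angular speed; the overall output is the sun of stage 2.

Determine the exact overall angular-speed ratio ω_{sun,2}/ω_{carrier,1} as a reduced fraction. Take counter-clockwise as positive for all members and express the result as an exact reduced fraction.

184/51

Stage 1: N_ring = 24 + 2·22 = 68
Stage 1: 24(ω_s−ω_c) = −68(ω_r−ω_c),  ω_s=0, ω_c=1
Stage 1: ω_r = 1 − (24/68)(0−1) = 23/17
  ⇒ ω_r¹/ω_c¹ = 23/17
Stage 2: N_ring = 36 + 2·12 = 60
Stage 2: 36(ω_s−ω_c) = −60(ω_r−ω_c),  ω_r=0, ω_c=1
Stage 2: ω_s = 1 − (60/36)(0−1) = 8/3
  ⇒ ω_s²/ω_c² = 8/3
Coupling ω_c² = ω_r¹ ⇒ overall = 23/17 × 8/3 = 184/51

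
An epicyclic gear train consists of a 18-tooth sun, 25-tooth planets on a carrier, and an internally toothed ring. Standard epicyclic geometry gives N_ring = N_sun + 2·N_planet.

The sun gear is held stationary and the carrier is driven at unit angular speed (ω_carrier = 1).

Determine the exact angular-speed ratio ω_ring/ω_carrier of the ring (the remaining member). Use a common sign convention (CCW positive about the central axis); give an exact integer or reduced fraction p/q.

43/34

N_ring = 18 + 2·25 = 68
18(ω_s−ω_c) = −68(ω_r−ω_c),  ω_s=0, ω_c=1
ω_r = 1 − (18/68)(0−1) = 43/34
ω_r/ω_c = 43/34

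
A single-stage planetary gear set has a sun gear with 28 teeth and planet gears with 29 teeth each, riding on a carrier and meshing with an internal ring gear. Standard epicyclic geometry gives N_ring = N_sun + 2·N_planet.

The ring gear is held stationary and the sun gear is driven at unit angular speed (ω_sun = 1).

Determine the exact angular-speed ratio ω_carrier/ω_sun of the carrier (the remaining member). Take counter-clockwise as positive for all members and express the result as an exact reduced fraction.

14/57

N_ring = 28 + 2·29 = 86
28(ω_s−ω_c) = −86(ω_r−ω_c),  ω_r=0, ω_s=1
28(1−ω_c) = −86(0−ω_c)  ⇒  114ω_c = 28  ⇒  ω_c = 14/57
ω_c/ω_s = 14/57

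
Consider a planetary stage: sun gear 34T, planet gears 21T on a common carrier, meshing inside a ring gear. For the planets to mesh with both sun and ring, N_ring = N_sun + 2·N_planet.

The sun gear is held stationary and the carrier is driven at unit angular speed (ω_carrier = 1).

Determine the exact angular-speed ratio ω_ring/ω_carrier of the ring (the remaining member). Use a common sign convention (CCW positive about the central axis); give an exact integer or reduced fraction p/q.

55/38

N_ring = 34 + 2·21 = 76
34(ω_s−ω_c) = −76(ω_r−ω_c),  ω_s=0, ω_c=1
ω_r = 1 − (34/76)(0−1) = 55/38
ω_r/ω_c = 55/38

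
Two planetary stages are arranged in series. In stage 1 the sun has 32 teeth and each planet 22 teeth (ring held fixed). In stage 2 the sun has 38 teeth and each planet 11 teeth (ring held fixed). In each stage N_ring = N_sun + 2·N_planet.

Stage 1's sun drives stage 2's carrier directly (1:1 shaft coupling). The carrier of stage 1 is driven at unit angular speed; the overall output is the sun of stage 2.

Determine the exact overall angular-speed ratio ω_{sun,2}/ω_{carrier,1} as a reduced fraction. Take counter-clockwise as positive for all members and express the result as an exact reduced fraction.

Stage 1: N_ring = 32 + 2·22 = 76
Stage 1: 32(ω_s−ω_c) = −76(ω_r−ω_c),  ω_r=0, ω_c=1
Stage 1: ω_s = 1 − (76/32)(0−1) = 27/8
  ⇒ ω_s¹/ω_c¹ = 27/8
Stage 2: N_ring = 38 + 2·11 = 60
Stage 2: 38(ω_s−ω_c) = −60(ω_r−ω_c),  ω_r=0, ω_c=1
Stage 2: ω_s = 1 − (60/38)(0−1) = 49/19
  ⇒ ω_s²/ω_c² = 49/19
Coupling ω_c² = ω_s¹ ⇒ overall = 27/8 × 49/19 = 1323/152

1323/152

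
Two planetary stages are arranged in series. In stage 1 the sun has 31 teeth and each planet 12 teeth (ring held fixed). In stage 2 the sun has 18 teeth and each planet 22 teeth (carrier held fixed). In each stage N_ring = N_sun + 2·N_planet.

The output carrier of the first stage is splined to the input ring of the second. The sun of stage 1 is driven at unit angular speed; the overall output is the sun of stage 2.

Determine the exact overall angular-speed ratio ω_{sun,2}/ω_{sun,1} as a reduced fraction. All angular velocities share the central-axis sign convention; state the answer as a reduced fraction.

Stage 1: N_ring = 31 + 2·12 = 55
Stage 1: 31(ω_s−ω_c) = −55(ω_r−ω_c),  ω_r=0, ω_s=1
Stage 1: 31(1−ω_c) = −55(0−ω_c)  ⇒  86ω_c = 31  ⇒  ω_c = 31/86
  ⇒ ω_c¹/ω_s¹ = 31/86
Stage 2: N_ring = 18 + 2·22 = 62
Stage 2: 18(ω_s−ω_c) = −62(ω_r−ω_c),  ω_c=0, ω_r=1
Stage 2: ω_s = 0 − (62/18)(1−0) = -31/9
  ⇒ ω_s²/ω_r² = -31/9
Coupling ω_r² = ω_c¹ ⇒ overall = 31/86 × -31/9 = -961/774

-961/774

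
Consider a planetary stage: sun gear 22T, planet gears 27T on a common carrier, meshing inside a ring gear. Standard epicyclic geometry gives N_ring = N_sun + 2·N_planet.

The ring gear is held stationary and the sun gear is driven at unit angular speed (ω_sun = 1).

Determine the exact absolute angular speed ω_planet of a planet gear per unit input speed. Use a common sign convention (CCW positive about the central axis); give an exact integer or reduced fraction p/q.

-11/27

N_ring = 22 + 2·27 = 76
22(ω_s−ω_c) = −76(ω_r−ω_c),  ω_r=0, ω_s=1
22(1−ω_c) = −76(0−ω_c)  ⇒  98ω_c = 22  ⇒  ω_c = 11/49
sun–planet: 22·(1−11/49) = −27·(ω_p−ω_c)  ⇒  ω_p−ω_c = −(22/27)·(38/49) = -836/1323
ω_p = 11/49 − 836/1323 = -11/27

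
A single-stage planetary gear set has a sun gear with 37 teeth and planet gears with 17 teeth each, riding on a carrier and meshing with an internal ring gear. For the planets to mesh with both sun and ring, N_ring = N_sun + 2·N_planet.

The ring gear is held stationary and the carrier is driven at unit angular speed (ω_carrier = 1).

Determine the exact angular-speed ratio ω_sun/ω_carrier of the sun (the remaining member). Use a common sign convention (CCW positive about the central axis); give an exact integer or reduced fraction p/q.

N_ring = 37 + 2·17 = 71
37(ω_s−ω_c) = −71(ω_r−ω_c),  ω_r=0, ω_c=1
ω_s = 1 − (71/37)(0−1) = 108/37
ω_s/ω_c = 108/37

108/37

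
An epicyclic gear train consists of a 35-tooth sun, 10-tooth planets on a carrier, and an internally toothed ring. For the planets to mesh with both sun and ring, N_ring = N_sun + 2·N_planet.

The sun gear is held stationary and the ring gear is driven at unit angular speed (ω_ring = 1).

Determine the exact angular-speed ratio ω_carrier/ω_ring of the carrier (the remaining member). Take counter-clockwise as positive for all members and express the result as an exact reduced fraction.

11/18

N_ring = 35 + 2·10 = 55
35(ω_s−ω_c) = −55(ω_r−ω_c),  ω_s=0, ω_r=1
35(0−ω_c) = −55(1−ω_c)  ⇒  90ω_c = 55  ⇒  ω_c = 11/18
ω_c/ω_r = 11/18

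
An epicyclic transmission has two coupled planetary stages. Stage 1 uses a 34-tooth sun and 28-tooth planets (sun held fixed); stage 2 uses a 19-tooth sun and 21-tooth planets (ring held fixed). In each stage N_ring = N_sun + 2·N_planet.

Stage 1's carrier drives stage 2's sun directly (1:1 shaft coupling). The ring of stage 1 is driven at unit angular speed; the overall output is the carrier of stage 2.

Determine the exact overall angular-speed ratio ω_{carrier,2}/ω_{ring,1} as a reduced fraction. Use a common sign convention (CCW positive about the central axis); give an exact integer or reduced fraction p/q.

171/992

Stage 1: N_ring = 34 + 2·28 = 90
Stage 1: 34(ω_s−ω_c) = −90(ω_r−ω_c),  ω_s=0, ω_r=1
Stage 1: 34(0−ω_c) = −90(1−ω_c)  ⇒  124ω_c = 90  ⇒  ω_c = 45/62
  ⇒ ω_c¹/ω_r¹ = 45/62
Stage 2: N_ring = 19 + 2·21 = 61
Stage 2: 19(ω_s−ω_c) = −61(ω_r−ω_c),  ω_r=0, ω_s=1
Stage 2: 19(1−ω_c) = −61(0−ω_c)  ⇒  80ω_c = 19  ⇒  ω_c = 19/80
  ⇒ ω_c²/ω_s² = 19/80
Coupling ω_s² = ω_c¹ ⇒ overall = 45/62 × 19/80 = 171/992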